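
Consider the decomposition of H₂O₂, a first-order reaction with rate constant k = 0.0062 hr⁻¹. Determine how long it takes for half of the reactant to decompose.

111.8 hr

Step 1: For a first-order reaction, t₁/₂ = ln(2)/k
Step 2: t₁/₂ = ln(2)/0.0062
Step 3: t₁/₂ = 0.6931/0.0062 = 111.8 hr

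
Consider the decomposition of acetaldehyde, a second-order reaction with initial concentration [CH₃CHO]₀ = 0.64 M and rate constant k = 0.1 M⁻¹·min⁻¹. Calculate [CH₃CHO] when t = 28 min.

0.2292 M

Step 1: For a second-order reaction: 1/[CH₃CHO] = 1/[CH₃CHO]₀ + kt
Step 2: 1/[CH₃CHO] = 1/0.64 + 0.1 × 28
Step 3: 1/[CH₃CHO] = 1.562 + 2.8 = 4.363
Step 4: [CH₃CHO] = 1/4.363 = 0.2292 M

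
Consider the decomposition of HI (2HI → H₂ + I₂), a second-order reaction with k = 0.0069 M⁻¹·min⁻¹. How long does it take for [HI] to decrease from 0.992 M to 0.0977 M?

1337 min

Step 1: For second-order: t = (1/[HI] - 1/[HI]₀)/k
Step 2: t = (1/0.0977 - 1/0.992)/0.0069
Step 3: t = (10.24 - 1.008)/0.0069
Step 4: t = 9.227/0.0069 = 1337 min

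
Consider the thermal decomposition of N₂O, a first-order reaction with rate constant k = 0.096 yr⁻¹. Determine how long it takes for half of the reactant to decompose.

7.22 yr

Step 1: For a first-order reaction, t₁/₂ = ln(2)/k
Step 2: t₁/₂ = ln(2)/0.096
Step 3: t₁/₂ = 0.6931/0.096 = 7.22 yr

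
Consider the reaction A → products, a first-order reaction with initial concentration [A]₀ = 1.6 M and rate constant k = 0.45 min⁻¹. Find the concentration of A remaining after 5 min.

0.1686 M

Step 1: For a first-order reaction: [A] = [A]₀ × e^(-kt)
Step 2: [A] = 1.6 × e^(-0.45 × 5)
Step 3: [A] = 1.6 × e^(-2.25)
Step 4: [A] = 1.6 × 0.105399 = 0.1686 M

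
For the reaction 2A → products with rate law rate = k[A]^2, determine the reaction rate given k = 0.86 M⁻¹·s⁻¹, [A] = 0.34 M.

0.09942 M/s

Step 1: Identify the rate law: rate = k[A]^2
Step 2: Substitute values: rate = 0.86 × (0.34)^2
Step 3: Calculate: rate = 0.86 × 0.1156 = 0.099416 M/s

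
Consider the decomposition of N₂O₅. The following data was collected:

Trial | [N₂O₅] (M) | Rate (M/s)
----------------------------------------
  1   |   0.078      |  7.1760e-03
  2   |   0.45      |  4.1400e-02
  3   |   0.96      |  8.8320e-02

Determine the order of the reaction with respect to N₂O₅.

first order (1)

Step 1: Compare trials to find order n where rate₂/rate₁ = ([N₂O₅]₂/[N₂O₅]₁)^n
Step 2: rate₂/rate₁ = 4.1400e-02/7.1760e-03 = 5.769
Step 3: [N₂O₅]₂/[N₂O₅]₁ = 0.45/0.078 = 5.769
Step 4: n = ln(5.769)/ln(5.769) = 1.00 ≈ 1
Step 5: The reaction is first order in N₂O₅.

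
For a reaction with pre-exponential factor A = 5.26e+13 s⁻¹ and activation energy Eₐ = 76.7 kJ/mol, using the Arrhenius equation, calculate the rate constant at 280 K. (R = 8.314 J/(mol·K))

2.58e-01 s⁻¹

Step 1: Use the Arrhenius equation: k = A × exp(-Eₐ/RT)
Step 2: Convert Eₐ to J/mol: 76.7 kJ/mol = 76700 J/mol
Step 3: Calculate the exponent: -Eₐ/(RT) = -76700/(8.314 × 280) = -32.94787
Step 4: k = 5.26e+13 × exp(-32.94787)
Step 5: k = 5.26e+13 × 4.90820e-15 = 2.5817e-01 s⁻¹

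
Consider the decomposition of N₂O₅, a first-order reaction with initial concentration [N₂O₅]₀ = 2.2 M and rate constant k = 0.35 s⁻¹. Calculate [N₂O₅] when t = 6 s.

0.2694 M

Step 1: For a first-order reaction: [N₂O₅] = [N₂O₅]₀ × e^(-kt)
Step 2: [N₂O₅] = 2.2 × e^(-0.35 × 6)
Step 3: [N₂O₅] = 2.2 × e^(-2.1)
Step 4: [N₂O₅] = 2.2 × 0.122456 = 0.2694 M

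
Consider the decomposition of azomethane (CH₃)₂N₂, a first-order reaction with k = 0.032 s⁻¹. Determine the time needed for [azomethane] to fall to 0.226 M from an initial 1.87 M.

66.04 s

Step 1: For first-order: t = ln([azomethane]₀/[azomethane])/k
Step 2: t = ln(1.87/0.226)/0.032
Step 3: t = ln(8.274)/0.032
Step 4: t = 2.113/0.032 = 66.04 s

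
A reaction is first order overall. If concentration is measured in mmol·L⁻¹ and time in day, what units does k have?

day⁻¹

Step 1: For overall order n, rate = k × (concentration)^n.
Step 2: Rate has units mmol·L⁻¹·day⁻¹; concentration term has units (mmol·L⁻¹)^1.
Step 3: k = rate / (concentration)^n, so units of k = (mmol·L⁻¹)^(1-1)·day⁻¹ = day⁻¹.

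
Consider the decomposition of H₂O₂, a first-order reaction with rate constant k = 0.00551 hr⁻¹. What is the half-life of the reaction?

125.8 hr

Step 1: For a first-order reaction, t₁/₂ = ln(2)/k
Step 2: t₁/₂ = ln(2)/0.00551
Step 3: t₁/₂ = 0.6931/0.00551 = 125.8 hr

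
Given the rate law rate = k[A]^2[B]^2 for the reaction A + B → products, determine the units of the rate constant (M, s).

M⁻³·s⁻¹

Step 1: Overall order = 2 + 2 = 4.
Step 2: rate has units M·s⁻¹; [A]^2[B]^2 has units M^4.
Step 3: k = rate/([A]^2[B]^2), so units of k = M^(1-4)·s⁻¹ = M⁻³·s⁻¹.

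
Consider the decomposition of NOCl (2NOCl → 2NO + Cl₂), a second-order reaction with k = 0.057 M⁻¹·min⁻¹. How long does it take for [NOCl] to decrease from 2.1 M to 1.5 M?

3.342 min

Step 1: For second-order: t = (1/[NOCl] - 1/[NOCl]₀)/k
Step 2: t = (1/1.5 - 1/2.1)/0.057
Step 3: t = (0.6667 - 0.4762)/0.057
Step 4: t = 0.1905/0.057 = 3.342 min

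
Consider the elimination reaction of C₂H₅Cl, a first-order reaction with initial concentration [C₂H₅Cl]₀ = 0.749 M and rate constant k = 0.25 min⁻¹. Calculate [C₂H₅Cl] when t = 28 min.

0.000683 M

Step 1: For a first-order reaction: [C₂H₅Cl] = [C₂H₅Cl]₀ × e^(-kt)
Step 2: [C₂H₅Cl] = 0.749 × e^(-0.25 × 28)
Step 3: [C₂H₅Cl] = 0.749 × e^(-7)
Step 4: [C₂H₅Cl] = 0.749 × 0.000911882 = 0.000683 M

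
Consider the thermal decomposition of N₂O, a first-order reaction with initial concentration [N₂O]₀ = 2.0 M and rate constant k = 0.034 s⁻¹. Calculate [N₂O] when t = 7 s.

1.576 M

Step 1: For a first-order reaction: [N₂O] = [N₂O]₀ × e^(-kt)
Step 2: [N₂O] = 2.0 × e^(-0.034 × 7)
Step 3: [N₂O] = 2.0 × e^(-0.238)
Step 4: [N₂O] = 2.0 × 0.788203 = 1.576 M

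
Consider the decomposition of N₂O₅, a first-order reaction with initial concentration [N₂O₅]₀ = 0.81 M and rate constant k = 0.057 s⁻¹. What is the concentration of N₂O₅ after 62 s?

0.02364 M

Step 1: For a first-order reaction: [N₂O₅] = [N₂O₅]₀ × e^(-kt)
Step 2: [N₂O₅] = 0.81 × e^(-0.057 × 62)
Step 3: [N₂O₅] = 0.81 × e^(-3.534)
Step 4: [N₂O₅] = 0.81 × 0.0291879 = 0.02364 M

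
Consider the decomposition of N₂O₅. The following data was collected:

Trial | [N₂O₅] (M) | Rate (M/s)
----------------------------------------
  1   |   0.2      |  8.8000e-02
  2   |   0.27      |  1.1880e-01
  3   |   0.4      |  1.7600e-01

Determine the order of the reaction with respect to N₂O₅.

first order (1)

Step 1: Compare trials to find order n where rate₂/rate₁ = ([N₂O₅]₂/[N₂O₅]₁)^n
Step 2: rate₂/rate₁ = 1.1880e-01/8.8000e-02 = 1.35
Step 3: [N₂O₅]₂/[N₂O₅]₁ = 0.27/0.2 = 1.35
Step 4: n = ln(1.35)/ln(1.35) = 1.00 ≈ 1
Step 5: The reaction is first order in N₂O₅.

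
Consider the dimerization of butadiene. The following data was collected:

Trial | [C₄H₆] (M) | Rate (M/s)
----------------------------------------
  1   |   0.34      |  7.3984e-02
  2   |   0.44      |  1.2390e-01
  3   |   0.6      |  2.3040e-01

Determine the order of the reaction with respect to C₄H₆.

second order (2)

Step 1: Compare trials to find order n where rate₂/rate₁ = ([C₄H₆]₂/[C₄H₆]₁)^n
Step 2: rate₂/rate₁ = 1.2390e-01/7.3984e-02 = 1.675
Step 3: [C₄H₆]₂/[C₄H₆]₁ = 0.44/0.34 = 1.294
Step 4: n = ln(1.675)/ln(1.294) = 2.00 ≈ 2
Step 5: The reaction is second order in C₄H₆.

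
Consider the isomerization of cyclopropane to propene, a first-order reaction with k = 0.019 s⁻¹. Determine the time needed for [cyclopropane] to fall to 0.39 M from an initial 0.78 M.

36.48 s

Step 1: For first-order: t = ln([cyclopropane]₀/[cyclopropane])/k
Step 2: t = ln(0.78/0.39)/0.019
Step 3: t = ln(2)/0.019
Step 4: t = 0.6931/0.019 = 36.48 s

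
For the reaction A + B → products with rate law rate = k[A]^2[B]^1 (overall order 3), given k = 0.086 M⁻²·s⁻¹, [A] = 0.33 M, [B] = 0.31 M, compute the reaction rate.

0.002903 M/s

Step 1: The rate law is rate = k[A]^2[B]^1, overall order = 2+1 = 3
Step 2: Substitute values: rate = 0.086 × (0.33)^2 × (0.31)^1
Step 3: rate = 0.086 × 0.1089 × 0.31 = 0.00290327 M/s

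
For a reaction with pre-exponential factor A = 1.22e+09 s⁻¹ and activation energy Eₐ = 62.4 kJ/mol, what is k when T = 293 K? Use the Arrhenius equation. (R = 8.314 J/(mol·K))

9.15e-03 s⁻¹

Step 1: Use the Arrhenius equation: k = A × exp(-Eₐ/RT)
Step 2: Convert Eₐ to J/mol: 62.4 kJ/mol = 62400 J/mol
Step 3: Calculate the exponent: -Eₐ/(RT) = -62400/(8.314 × 293) = -25.61574
Step 4: k = 1.22e+09 × exp(-25.61574)
Step 5: k = 1.22e+09 × 7.50284e-12 = 9.1535e-03 s⁻¹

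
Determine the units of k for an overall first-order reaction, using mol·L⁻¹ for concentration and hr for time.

hr⁻¹

Step 1: For overall order n, rate = k × (concentration)^n.
Step 2: Rate has units mol·L⁻¹·hr⁻¹; concentration term has units (mol·L⁻¹)^1.
Step 3: k = rate / (concentration)^n, so units of k = (mol·L⁻¹)^(1-1)·hr⁻¹ = hr⁻¹.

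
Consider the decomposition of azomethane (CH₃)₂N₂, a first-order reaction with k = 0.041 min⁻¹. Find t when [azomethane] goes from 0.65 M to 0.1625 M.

33.81 min

Step 1: For first-order: t = ln([azomethane]₀/[azomethane])/k
Step 2: t = ln(0.65/0.1625)/0.041
Step 3: t = ln(4)/0.041
Step 4: t = 1.386/0.041 = 33.81 min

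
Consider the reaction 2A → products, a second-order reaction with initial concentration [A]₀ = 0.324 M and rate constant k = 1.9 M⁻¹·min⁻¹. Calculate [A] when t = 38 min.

0.01328 M

Step 1: For a second-order reaction: 1/[A] = 1/[A]₀ + kt
Step 2: 1/[A] = 1/0.324 + 1.9 × 38
Step 3: 1/[A] = 3.086 + 72.2 = 75.29
Step 4: [A] = 1/75.29 = 0.01328 M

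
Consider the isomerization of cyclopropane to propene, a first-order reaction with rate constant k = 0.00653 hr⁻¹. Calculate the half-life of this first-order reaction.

106.1 hr

Step 1: For a first-order reaction, t₁/₂ = ln(2)/k
Step 2: t₁/₂ = ln(2)/0.00653
Step 3: t₁/₂ = 0.6931/0.00653 = 106.1 hr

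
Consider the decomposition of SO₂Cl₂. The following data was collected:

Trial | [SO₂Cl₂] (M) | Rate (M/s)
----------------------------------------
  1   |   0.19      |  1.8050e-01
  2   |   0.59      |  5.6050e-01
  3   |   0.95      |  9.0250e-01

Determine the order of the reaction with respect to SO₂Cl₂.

first order (1)

Step 1: Compare trials to find order n where rate₂/rate₁ = ([SO₂Cl₂]₂/[SO₂Cl₂]₁)^n
Step 2: rate₂/rate₁ = 5.6050e-01/1.8050e-01 = 3.105
Step 3: [SO₂Cl₂]₂/[SO₂Cl₂]₁ = 0.59/0.19 = 3.105
Step 4: n = ln(3.105)/ln(3.105) = 1.00 ≈ 1
Step 5: The reaction is first order in SO₂Cl₂.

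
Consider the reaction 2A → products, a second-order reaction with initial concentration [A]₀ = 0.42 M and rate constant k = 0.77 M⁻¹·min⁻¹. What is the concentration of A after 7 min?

0.1287 M

Step 1: For a second-order reaction: 1/[A] = 1/[A]₀ + kt
Step 2: 1/[A] = 1/0.42 + 0.77 × 7
Step 3: 1/[A] = 2.381 + 5.39 = 7.771
Step 4: [A] = 1/7.771 = 0.1287 M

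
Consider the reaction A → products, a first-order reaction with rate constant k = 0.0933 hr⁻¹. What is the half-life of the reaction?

7.429 hr

Step 1: For a first-order reaction, t₁/₂ = ln(2)/k
Step 2: t₁/₂ = ln(2)/0.0933
Step 3: t₁/₂ = 0.6931/0.0933 = 7.429 hr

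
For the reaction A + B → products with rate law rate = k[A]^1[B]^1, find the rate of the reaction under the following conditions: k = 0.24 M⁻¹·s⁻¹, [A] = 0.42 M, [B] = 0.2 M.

0.02016 M/s

Step 1: The rate law is rate = k[A]^1[B]^1
Step 2: Substitute: rate = 0.24 × (0.42)^1 × (0.2)^1
Step 3: rate = 0.24 × 0.42 × 0.2 = 0.02016 M/s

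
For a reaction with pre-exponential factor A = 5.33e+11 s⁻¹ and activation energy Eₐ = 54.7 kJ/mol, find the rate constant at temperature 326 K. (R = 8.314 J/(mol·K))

9.16e+02 s⁻¹

Step 1: Use the Arrhenius equation: k = A × exp(-Eₐ/RT)
Step 2: Convert Eₐ to J/mol: 54.7 kJ/mol = 54700 J/mol
Step 3: Calculate the exponent: -Eₐ/(RT) = -54700/(8.314 × 326) = -20.18179
Step 4: k = 5.33e+11 × exp(-20.18179)
Step 5: k = 5.33e+11 × 1.71854e-09 = 9.1598e+02 s⁻¹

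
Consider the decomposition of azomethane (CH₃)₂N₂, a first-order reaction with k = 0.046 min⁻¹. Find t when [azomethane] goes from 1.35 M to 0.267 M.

35.23 min

Step 1: For first-order: t = ln([azomethane]₀/[azomethane])/k
Step 2: t = ln(1.35/0.267)/0.046
Step 3: t = ln(5.056)/0.046
Step 4: t = 1.621/0.046 = 35.23 min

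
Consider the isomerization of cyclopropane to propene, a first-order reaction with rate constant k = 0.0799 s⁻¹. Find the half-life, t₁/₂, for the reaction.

8.675 s

Step 1: For a first-order reaction, t₁/₂ = ln(2)/k
Step 2: t₁/₂ = ln(2)/0.0799
Step 3: t₁/₂ = 0.6931/0.0799 = 8.675 s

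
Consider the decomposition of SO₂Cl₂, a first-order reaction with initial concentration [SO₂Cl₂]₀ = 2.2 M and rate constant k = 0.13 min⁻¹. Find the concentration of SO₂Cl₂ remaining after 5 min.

1.149 M

Step 1: For a first-order reaction: [SO₂Cl₂] = [SO₂Cl₂]₀ × e^(-kt)
Step 2: [SO₂Cl₂] = 2.2 × e^(-0.13 × 5)
Step 3: [SO₂Cl₂] = 2.2 × e^(-0.65)
Step 4: [SO₂Cl₂] = 2.2 × 0.522046 = 1.149 M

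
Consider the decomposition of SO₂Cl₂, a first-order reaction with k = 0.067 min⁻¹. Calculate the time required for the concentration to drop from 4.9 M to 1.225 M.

20.69 min

Step 1: For first-order: t = ln([SO₂Cl₂]₀/[SO₂Cl₂])/k
Step 2: t = ln(4.9/1.225)/0.067
Step 3: t = ln(4)/0.067
Step 4: t = 1.386/0.067 = 20.69 min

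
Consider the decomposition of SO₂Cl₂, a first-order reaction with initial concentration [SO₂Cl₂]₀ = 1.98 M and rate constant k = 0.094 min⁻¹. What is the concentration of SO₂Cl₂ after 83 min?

0.0008097 M

Step 1: For a first-order reaction: [SO₂Cl₂] = [SO₂Cl₂]₀ × e^(-kt)
Step 2: [SO₂Cl₂] = 1.98 × e^(-0.094 × 83)
Step 3: [SO₂Cl₂] = 1.98 × e^(-7.802)
Step 4: [SO₂Cl₂] = 1.98 × 0.000408916 = 0.0008097 M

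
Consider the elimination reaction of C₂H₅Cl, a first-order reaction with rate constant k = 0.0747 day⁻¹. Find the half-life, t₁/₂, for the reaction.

9.279 day

Step 1: For a first-order reaction, t₁/₂ = ln(2)/k
Step 2: t₁/₂ = ln(2)/0.0747
Step 3: t₁/₂ = 0.6931/0.0747 = 9.279 day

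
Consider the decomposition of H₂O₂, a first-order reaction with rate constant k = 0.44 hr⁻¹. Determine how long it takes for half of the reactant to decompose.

1.575 hr

Step 1: For a first-order reaction, t₁/₂ = ln(2)/k
Step 2: t₁/₂ = ln(2)/0.44
Step 3: t₁/₂ = 0.6931/0.44 = 1.575 hr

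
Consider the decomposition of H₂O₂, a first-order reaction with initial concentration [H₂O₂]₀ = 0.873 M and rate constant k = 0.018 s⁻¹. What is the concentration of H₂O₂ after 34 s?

0.4734 M

Step 1: For a first-order reaction: [H₂O₂] = [H₂O₂]₀ × e^(-kt)
Step 2: [H₂O₂] = 0.873 × e^(-0.018 × 34)
Step 3: [H₂O₂] = 0.873 × e^(-0.612)
Step 4: [H₂O₂] = 0.873 × 0.542265 = 0.4734 M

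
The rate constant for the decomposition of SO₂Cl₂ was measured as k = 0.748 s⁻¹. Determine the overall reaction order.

first order (1)

Step 1: The units of k for an nth-order reaction are (concentration)^(1-n)·(time)⁻¹.
Step 2: Here k has units s⁻¹, so the concentration exponent is 0.
Step 3: 1 - n = 0 ⇒ n = 1. The reaction is first order.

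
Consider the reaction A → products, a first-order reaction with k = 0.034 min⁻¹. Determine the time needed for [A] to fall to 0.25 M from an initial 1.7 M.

56.38 min

Step 1: For first-order: t = ln([A]₀/[A])/k
Step 2: t = ln(1.7/0.25)/0.034
Step 3: t = ln(6.8)/0.034
Step 4: t = 1.917/0.034 = 56.38 min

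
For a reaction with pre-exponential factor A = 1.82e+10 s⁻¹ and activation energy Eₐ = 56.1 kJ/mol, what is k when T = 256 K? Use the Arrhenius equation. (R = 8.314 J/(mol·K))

6.50e-02 s⁻¹

Step 1: Use the Arrhenius equation: k = A × exp(-Eₐ/RT)
Step 2: Convert Eₐ to J/mol: 56.1 kJ/mol = 56100 J/mol
Step 3: Calculate the exponent: -Eₐ/(RT) = -56100/(8.314 × 256) = -26.35803
Step 4: k = 1.82e+10 × exp(-26.35803)
Step 5: k = 1.82e+10 × 3.57152e-12 = 6.5002e-02 s⁻¹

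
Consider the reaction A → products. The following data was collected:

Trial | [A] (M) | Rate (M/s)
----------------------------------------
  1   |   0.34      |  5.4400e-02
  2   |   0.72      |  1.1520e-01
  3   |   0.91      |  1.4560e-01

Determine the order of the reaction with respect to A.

first order (1)

Step 1: Compare trials to find order n where rate₂/rate₁ = ([A]₂/[A]₁)^n
Step 2: rate₂/rate₁ = 1.1520e-01/5.4400e-02 = 2.118
Step 3: [A]₂/[A]₁ = 0.72/0.34 = 2.118
Step 4: n = ln(2.118)/ln(2.118) = 1.00 ≈ 1
Step 5: The reaction is first order in A.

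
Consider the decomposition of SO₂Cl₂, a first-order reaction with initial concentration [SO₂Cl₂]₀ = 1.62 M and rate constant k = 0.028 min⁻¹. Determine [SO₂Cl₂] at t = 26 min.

0.7823 M

Step 1: For a first-order reaction: [SO₂Cl₂] = [SO₂Cl₂]₀ × e^(-kt)
Step 2: [SO₂Cl₂] = 1.62 × e^(-0.028 × 26)
Step 3: [SO₂Cl₂] = 1.62 × e^(-0.728)
Step 4: [SO₂Cl₂] = 1.62 × 0.482874 = 0.7823 M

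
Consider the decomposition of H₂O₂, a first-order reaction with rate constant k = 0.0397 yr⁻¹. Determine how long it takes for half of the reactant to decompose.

17.46 yr

Step 1: For a first-order reaction, t₁/₂ = ln(2)/k
Step 2: t₁/₂ = ln(2)/0.0397
Step 3: t₁/₂ = 0.6931/0.0397 = 17.46 yr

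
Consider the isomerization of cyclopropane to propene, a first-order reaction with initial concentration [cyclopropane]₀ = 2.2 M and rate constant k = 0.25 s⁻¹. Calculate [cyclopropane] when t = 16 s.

0.04029 M

Step 1: For a first-order reaction: [cyclopropane] = [cyclopropane]₀ × e^(-kt)
Step 2: [cyclopropane] = 2.2 × e^(-0.25 × 16)
Step 3: [cyclopropane] = 2.2 × e^(-4)
Step 4: [cyclopropane] = 2.2 × 0.0183156 = 0.04029 M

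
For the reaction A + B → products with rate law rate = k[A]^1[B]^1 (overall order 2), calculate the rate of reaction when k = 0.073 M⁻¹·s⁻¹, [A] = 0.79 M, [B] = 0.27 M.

0.01557 M/s

Step 1: The rate law is rate = k[A]^1[B]^1, overall order = 1+1 = 2
Step 2: Substitute values: rate = 0.073 × (0.79)^1 × (0.27)^1
Step 3: rate = 0.073 × 0.79 × 0.27 = 0.0155709 M/s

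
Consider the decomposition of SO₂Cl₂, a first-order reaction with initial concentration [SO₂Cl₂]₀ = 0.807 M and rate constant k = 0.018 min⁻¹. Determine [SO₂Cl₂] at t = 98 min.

0.1383 M

Step 1: For a first-order reaction: [SO₂Cl₂] = [SO₂Cl₂]₀ × e^(-kt)
Step 2: [SO₂Cl₂] = 0.807 × e^(-0.018 × 98)
Step 3: [SO₂Cl₂] = 0.807 × e^(-1.764)
Step 4: [SO₂Cl₂] = 0.807 × 0.171358 = 0.1383 M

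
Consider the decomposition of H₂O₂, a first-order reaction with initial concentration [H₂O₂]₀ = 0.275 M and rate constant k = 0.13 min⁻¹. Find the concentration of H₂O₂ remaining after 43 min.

0.001027 M

Step 1: For a first-order reaction: [H₂O₂] = [H₂O₂]₀ × e^(-kt)
Step 2: [H₂O₂] = 0.275 × e^(-0.13 × 43)
Step 3: [H₂O₂] = 0.275 × e^(-5.59)
Step 4: [H₂O₂] = 0.275 × 0.00373503 = 0.001027 M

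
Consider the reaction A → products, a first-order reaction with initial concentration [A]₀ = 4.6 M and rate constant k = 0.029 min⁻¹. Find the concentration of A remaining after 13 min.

3.155 M

Step 1: For a first-order reaction: [A] = [A]₀ × e^(-kt)
Step 2: [A] = 4.6 × e^(-0.029 × 13)
Step 3: [A] = 4.6 × e^(-0.377)
Step 4: [A] = 4.6 × 0.685916 = 3.155 M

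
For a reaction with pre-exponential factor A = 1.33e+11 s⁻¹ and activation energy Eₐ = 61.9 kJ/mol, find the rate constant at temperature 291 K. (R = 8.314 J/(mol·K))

1.03e+00 s⁻¹

Step 1: Use the Arrhenius equation: k = A × exp(-Eₐ/RT)
Step 2: Convert Eₐ to J/mol: 61.9 kJ/mol = 61900 J/mol
Step 3: Calculate the exponent: -Eₐ/(RT) = -61900/(8.314 × 291) = -25.58513
Step 4: k = 1.33e+11 × exp(-25.58513)
Step 5: k = 1.33e+11 × 7.73605e-12 = 1.0289e+00 s⁻¹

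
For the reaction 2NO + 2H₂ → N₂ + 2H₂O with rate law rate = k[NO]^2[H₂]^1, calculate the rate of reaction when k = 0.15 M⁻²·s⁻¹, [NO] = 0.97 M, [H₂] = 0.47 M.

0.06633 M/s

Step 1: The rate law is rate = k[NO]^2[H₂]^1
Step 2: Substitute: rate = 0.15 × (0.97)^2 × (0.47)^1
Step 3: rate = 0.15 × 0.9409 × 0.47 = 0.0663334 M/s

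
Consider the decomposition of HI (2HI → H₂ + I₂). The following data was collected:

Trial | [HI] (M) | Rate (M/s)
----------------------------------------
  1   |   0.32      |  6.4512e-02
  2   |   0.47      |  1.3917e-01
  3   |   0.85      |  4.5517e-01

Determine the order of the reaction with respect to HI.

second order (2)

Step 1: Compare trials to find order n where rate₂/rate₁ = ([HI]₂/[HI]₁)^n
Step 2: rate₂/rate₁ = 1.3917e-01/6.4512e-02 = 2.157
Step 3: [HI]₂/[HI]₁ = 0.47/0.32 = 1.469
Step 4: n = ln(2.157)/ln(1.469) = 2.00 ≈ 2
Step 5: The reaction is second order in HI.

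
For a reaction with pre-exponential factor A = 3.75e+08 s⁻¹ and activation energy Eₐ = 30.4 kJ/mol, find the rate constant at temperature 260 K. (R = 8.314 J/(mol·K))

2.93e+02 s⁻¹

Step 1: Use the Arrhenius equation: k = A × exp(-Eₐ/RT)
Step 2: Convert Eₐ to J/mol: 30.4 kJ/mol = 30400 J/mol
Step 3: Calculate the exponent: -Eₐ/(RT) = -30400/(8.314 × 260) = -14.06340
Step 4: k = 3.75e+08 × exp(-14.06340)
Step 5: k = 3.75e+08 × 7.80446e-07 = 2.9267e+02 s⁻¹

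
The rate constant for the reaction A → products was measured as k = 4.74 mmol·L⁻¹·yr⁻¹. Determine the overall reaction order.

zeroth order (0)

Step 1: The units of k for an nth-order reaction are (concentration)^(1-n)·(time)⁻¹.
Step 2: Here k has units mmol·L⁻¹·yr⁻¹, so the concentration exponent is 1.
Step 3: 1 - n = 1 ⇒ n = 0. The reaction is zeroth order.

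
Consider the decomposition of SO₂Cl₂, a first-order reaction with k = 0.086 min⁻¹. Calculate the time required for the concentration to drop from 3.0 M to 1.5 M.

8.06 min

Step 1: For first-order: t = ln([SO₂Cl₂]₀/[SO₂Cl₂])/k
Step 2: t = ln(3.0/1.5)/0.086
Step 3: t = ln(2)/0.086
Step 4: t = 0.6931/0.086 = 8.06 min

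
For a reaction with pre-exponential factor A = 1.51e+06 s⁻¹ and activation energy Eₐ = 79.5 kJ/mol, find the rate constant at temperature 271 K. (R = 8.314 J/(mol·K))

7.16e-10 s⁻¹

Step 1: Use the Arrhenius equation: k = A × exp(-Eₐ/RT)
Step 2: Convert Eₐ to J/mol: 79.5 kJ/mol = 79500 J/mol
Step 3: Calculate the exponent: -Eₐ/(RT) = -79500/(8.314 × 271) = -35.28481
Step 4: k = 1.51e+06 × exp(-35.28481)
Step 5: k = 1.51e+06 × 4.74244e-16 = 7.1611e-10 s⁻¹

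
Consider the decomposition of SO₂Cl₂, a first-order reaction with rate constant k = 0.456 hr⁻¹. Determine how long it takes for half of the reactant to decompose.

1.52 hr

Step 1: For a first-order reaction, t₁/₂ = ln(2)/k
Step 2: t₁/₂ = ln(2)/0.456
Step 3: t₁/₂ = 0.6931/0.456 = 1.52 hr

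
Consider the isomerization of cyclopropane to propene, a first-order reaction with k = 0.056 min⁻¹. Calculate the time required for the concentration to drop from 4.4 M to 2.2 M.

12.38 min

Step 1: For first-order: t = ln([cyclopropane]₀/[cyclopropane])/k
Step 2: t = ln(4.4/2.2)/0.056
Step 3: t = ln(2)/0.056
Step 4: t = 0.6931/0.056 = 12.38 min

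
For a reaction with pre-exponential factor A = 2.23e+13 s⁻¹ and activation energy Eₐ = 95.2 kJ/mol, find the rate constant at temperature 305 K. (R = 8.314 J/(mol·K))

1.11e-03 s⁻¹

Step 1: Use the Arrhenius equation: k = A × exp(-Eₐ/RT)
Step 2: Convert Eₐ to J/mol: 95.2 kJ/mol = 95200 J/mol
Step 3: Calculate the exponent: -Eₐ/(RT) = -95200/(8.314 × 305) = -37.54284
Step 4: k = 2.23e+13 × exp(-37.54284)
Step 5: k = 2.23e+13 × 4.95852e-17 = 1.1057e-03 s⁻¹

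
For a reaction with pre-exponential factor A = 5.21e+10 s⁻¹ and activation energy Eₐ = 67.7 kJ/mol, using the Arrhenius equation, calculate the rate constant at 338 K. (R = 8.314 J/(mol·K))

1.80e+00 s⁻¹

Step 1: Use the Arrhenius equation: k = A × exp(-Eₐ/RT)
Step 2: Convert Eₐ to J/mol: 67.7 kJ/mol = 67700 J/mol
Step 3: Calculate the exponent: -Eₐ/(RT) = -67700/(8.314 × 338) = -24.09139
Step 4: k = 5.21e+10 × exp(-24.09139)
Step 5: k = 5.21e+10 × 3.44542e-11 = 1.7951e+00 s⁻¹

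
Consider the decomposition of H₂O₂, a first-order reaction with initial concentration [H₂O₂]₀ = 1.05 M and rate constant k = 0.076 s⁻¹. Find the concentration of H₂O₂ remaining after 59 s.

0.01185 M

Step 1: For a first-order reaction: [H₂O₂] = [H₂O₂]₀ × e^(-kt)
Step 2: [H₂O₂] = 1.05 × e^(-0.076 × 59)
Step 3: [H₂O₂] = 1.05 × e^(-4.484)
Step 4: [H₂O₂] = 1.05 × 0.0112882 = 0.01185 M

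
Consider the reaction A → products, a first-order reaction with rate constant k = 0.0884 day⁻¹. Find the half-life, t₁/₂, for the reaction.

7.841 day

Step 1: For a first-order reaction, t₁/₂ = ln(2)/k
Step 2: t₁/₂ = ln(2)/0.0884
Step 3: t₁/₂ = 0.6931/0.0884 = 7.841 day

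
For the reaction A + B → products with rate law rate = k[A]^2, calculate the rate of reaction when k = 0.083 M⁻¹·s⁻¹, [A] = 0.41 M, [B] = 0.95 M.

0.01395 M/s

Step 1: The rate law is rate = k[A]^2
Step 2: Note that the rate does not depend on [B] (zero order in B).
Step 3: rate = 0.083 × (0.41)^2 = 0.0139523 M/s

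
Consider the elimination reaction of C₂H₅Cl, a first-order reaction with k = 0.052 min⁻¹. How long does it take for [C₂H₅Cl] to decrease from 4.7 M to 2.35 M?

13.33 min

Step 1: For first-order: t = ln([C₂H₅Cl]₀/[C₂H₅Cl])/k
Step 2: t = ln(4.7/2.35)/0.052
Step 3: t = ln(2)/0.052
Step 4: t = 0.6931/0.052 = 13.33 min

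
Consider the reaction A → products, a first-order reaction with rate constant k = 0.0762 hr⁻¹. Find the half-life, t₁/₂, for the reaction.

9.096 hr

Step 1: For a first-order reaction, t₁/₂ = ln(2)/k
Step 2: t₁/₂ = ln(2)/0.0762
Step 3: t₁/₂ = 0.6931/0.0762 = 9.096 hr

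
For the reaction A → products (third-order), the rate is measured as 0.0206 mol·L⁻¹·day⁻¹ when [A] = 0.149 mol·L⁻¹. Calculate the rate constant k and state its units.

6.227 (mol·L⁻¹)⁻²·day⁻¹

Step 1: rate = k[A]^3, so k = rate / [A]^3.
Step 2: k = 0.0206 / (0.149)^3 = 0.0206 / 0.003308.
Step 3: k = 6.227 (mol·L⁻¹)⁻²·day⁻¹.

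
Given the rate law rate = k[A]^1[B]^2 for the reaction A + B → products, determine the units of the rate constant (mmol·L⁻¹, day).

(mmol·L⁻¹)⁻²·day⁻¹

Step 1: Overall order = 1 + 2 = 3.
Step 2: rate has units mmol·L⁻¹·day⁻¹; [A]^1[B]^2 has units (mmol·L⁻¹)^3.
Step 3: k = rate/([A]^1[B]^2), so units of k = (mmol·L⁻¹)^(1-3)·day⁻¹ = (mmol·L⁻¹)⁻²·day⁻¹.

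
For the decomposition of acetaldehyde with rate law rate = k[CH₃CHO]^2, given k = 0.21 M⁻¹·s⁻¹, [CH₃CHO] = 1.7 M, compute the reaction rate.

0.6069 M/s

Step 1: Identify the rate law: rate = k[CH₃CHO]^2
Step 2: Substitute values: rate = 0.21 × (1.7)^2
Step 3: Calculate: rate = 0.21 × 2.89 = 0.6069 M/s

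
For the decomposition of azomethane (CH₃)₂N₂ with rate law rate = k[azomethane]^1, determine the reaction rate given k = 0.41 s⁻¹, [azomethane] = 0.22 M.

0.0902 M/s

Step 1: Identify the rate law: rate = k[azomethane]^1
Step 2: Substitute values: rate = 0.41 × (0.22)^1
Step 3: Calculate: rate = 0.41 × 0.22 = 0.0902 M/s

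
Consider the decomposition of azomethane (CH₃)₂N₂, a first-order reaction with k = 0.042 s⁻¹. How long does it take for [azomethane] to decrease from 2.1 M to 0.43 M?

37.76 s

Step 1: For first-order: t = ln([azomethane]₀/[azomethane])/k
Step 2: t = ln(2.1/0.43)/0.042
Step 3: t = ln(4.884)/0.042
Step 4: t = 1.586/0.042 = 37.76 s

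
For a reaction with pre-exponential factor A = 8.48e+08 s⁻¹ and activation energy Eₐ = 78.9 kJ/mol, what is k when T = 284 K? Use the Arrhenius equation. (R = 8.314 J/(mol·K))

2.61e-06 s⁻¹

Step 1: Use the Arrhenius equation: k = A × exp(-Eₐ/RT)
Step 2: Convert Eₐ to J/mol: 78.9 kJ/mol = 78900 J/mol
Step 3: Calculate the exponent: -Eₐ/(RT) = -78900/(8.314 × 284) = -33.41555
Step 4: k = 8.48e+08 × exp(-33.41555)
Step 5: k = 8.48e+08 × 3.07476e-15 = 2.6074e-06 s⁻¹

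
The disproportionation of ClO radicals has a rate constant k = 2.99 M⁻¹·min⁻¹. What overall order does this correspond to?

second order (2)

Step 1: The units of k for an nth-order reaction are (concentration)^(1-n)·(time)⁻¹.
Step 2: Here k has units M⁻¹·min⁻¹, so the concentration exponent is -1.
Step 3: 1 - n = -1 ⇒ n = 2. The reaction is second order.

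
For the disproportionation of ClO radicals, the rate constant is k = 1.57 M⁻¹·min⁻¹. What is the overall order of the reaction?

second order (2)

Step 1: The units of k for an nth-order reaction are (concentration)^(1-n)·(time)⁻¹.
Step 2: Here k has units M⁻¹·min⁻¹, so the concentration exponent is -1.
Step 3: 1 - n = -1 ⇒ n = 2. The reaction is second order.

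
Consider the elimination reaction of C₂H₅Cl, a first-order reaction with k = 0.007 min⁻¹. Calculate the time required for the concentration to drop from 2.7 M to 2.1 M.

35.9 min

Step 1: For first-order: t = ln([C₂H₅Cl]₀/[C₂H₅Cl])/k
Step 2: t = ln(2.7/2.1)/0.007
Step 3: t = ln(1.286)/0.007
Step 4: t = 0.2513/0.007 = 35.9 min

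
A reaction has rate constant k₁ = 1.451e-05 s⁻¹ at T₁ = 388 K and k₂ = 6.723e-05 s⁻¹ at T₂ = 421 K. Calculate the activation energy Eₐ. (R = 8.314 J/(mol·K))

63.1 kJ/mol

Step 1: Use the two-temperature Arrhenius form: ln(k₂/k₁) = -Eₐ/R × (1/T₂ - 1/T₁)
Step 2: ln(k₂/k₁) = ln(6.723e-05/1.451e-05) = ln(4.63336) = 1.53328
Step 3: 1/T₂ - 1/T₁ = 1/421 - 1/388 = -2.020227e-04 K⁻¹
Step 4: Eₐ = -R × ln(k₂/k₁) / (1/T₂ - 1/T₁) = -8.314 × 1.53328 / -2.020227e-04
Step 5: Eₐ = 6.3100e+04 J/mol = 63.1 kJ/mol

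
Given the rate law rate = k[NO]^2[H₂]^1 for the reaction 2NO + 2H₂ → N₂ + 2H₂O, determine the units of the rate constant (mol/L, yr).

(mol/L)⁻²·yr⁻¹

Step 1: Overall order = 2 + 1 = 3.
Step 2: rate has units mol/L·yr⁻¹; [NO]^2[H₂]^1 has units (mol/L)^3.
Step 3: k = rate/([NO]^2[H₂]^1), so units of k = (mol/L)^(1-3)·yr⁻¹ = (mol/L)⁻²·yr⁻¹.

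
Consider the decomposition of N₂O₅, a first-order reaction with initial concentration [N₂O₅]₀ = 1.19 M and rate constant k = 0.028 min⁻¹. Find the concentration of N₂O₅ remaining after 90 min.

0.09575 M

Step 1: For a first-order reaction: [N₂O₅] = [N₂O₅]₀ × e^(-kt)
Step 2: [N₂O₅] = 1.19 × e^(-0.028 × 90)
Step 3: [N₂O₅] = 1.19 × e^(-2.52)
Step 4: [N₂O₅] = 1.19 × 0.0804596 = 0.09575 M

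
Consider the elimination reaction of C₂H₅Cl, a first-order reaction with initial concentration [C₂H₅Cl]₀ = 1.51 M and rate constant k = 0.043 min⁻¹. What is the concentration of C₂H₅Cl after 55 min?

0.1419 M

Step 1: For a first-order reaction: [C₂H₅Cl] = [C₂H₅Cl]₀ × e^(-kt)
Step 2: [C₂H₅Cl] = 1.51 × e^(-0.043 × 55)
Step 3: [C₂H₅Cl] = 1.51 × e^(-2.365)
Step 4: [C₂H₅Cl] = 1.51 × 0.0939493 = 0.1419 M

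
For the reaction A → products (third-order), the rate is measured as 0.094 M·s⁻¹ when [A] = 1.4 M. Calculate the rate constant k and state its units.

0.03426 M⁻²·s⁻¹

Step 1: rate = k[A]^3, so k = rate / [A]^3.
Step 2: k = 0.094 / (1.4)^3 = 0.094 / 2.744.
Step 3: k = 0.03426 M⁻²·s⁻¹.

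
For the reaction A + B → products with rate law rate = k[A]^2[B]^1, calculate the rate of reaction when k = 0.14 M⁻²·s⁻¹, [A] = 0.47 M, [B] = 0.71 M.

0.02196 M/s

Step 1: The rate law is rate = k[A]^2[B]^1
Step 2: Substitute: rate = 0.14 × (0.47)^2 × (0.71)^1
Step 3: rate = 0.14 × 0.2209 × 0.71 = 0.0219575 M/s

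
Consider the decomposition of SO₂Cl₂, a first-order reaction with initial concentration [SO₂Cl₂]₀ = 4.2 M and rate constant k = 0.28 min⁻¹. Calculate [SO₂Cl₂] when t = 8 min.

0.4471 M

Step 1: For a first-order reaction: [SO₂Cl₂] = [SO₂Cl₂]₀ × e^(-kt)
Step 2: [SO₂Cl₂] = 4.2 × e^(-0.28 × 8)
Step 3: [SO₂Cl₂] = 4.2 × e^(-2.24)
Step 4: [SO₂Cl₂] = 4.2 × 0.106459 = 0.4471 M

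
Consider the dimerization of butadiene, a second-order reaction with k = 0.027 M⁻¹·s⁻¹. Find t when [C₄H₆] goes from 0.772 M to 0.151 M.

197.3 s

Step 1: For second-order: t = (1/[C₄H₆] - 1/[C₄H₆]₀)/k
Step 2: t = (1/0.151 - 1/0.772)/0.027
Step 3: t = (6.623 - 1.295)/0.027
Step 4: t = 5.327/0.027 = 197.3 s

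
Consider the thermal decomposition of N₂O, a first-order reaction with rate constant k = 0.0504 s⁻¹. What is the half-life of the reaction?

13.75 s

Step 1: For a first-order reaction, t₁/₂ = ln(2)/k
Step 2: t₁/₂ = ln(2)/0.0504
Step 3: t₁/₂ = 0.6931/0.0504 = 13.75 s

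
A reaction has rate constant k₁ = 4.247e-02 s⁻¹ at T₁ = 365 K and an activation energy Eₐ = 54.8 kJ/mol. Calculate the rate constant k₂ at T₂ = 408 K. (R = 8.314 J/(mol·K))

2.849e-01 s⁻¹

Step 1: Use the two-temperature Arrhenius form: ln(k₂/k₁) = -Eₐ/R × (1/T₂ - 1/T₁)
Step 2: Convert Eₐ to J/mol: 54.8 kJ/mol = 54800 J/mol
Step 3: 1/T₂ - 1/T₁ = 1/408 - 1/365 = -2.887456e-04 K⁻¹
Step 4: ln(k₂/k₁) = -54800/8.314 × -2.887456e-04 = 1.90321
Step 5: k₂ = k₁ × exp(1.90321) = 4.247e-02 × 6.70739e+00 = 2.849e-01 s⁻¹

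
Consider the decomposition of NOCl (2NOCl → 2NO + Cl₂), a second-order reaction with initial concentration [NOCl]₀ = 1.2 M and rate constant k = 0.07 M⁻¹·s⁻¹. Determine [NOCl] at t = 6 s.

0.7979 M

Step 1: For a second-order reaction: 1/[NOCl] = 1/[NOCl]₀ + kt
Step 2: 1/[NOCl] = 1/1.2 + 0.07 × 6
Step 3: 1/[NOCl] = 0.8333 + 0.42 = 1.253
Step 4: [NOCl] = 1/1.253 = 0.7979 M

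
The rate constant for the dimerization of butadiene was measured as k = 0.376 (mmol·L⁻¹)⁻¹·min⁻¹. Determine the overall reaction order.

second order (2)

Step 1: The units of k for an nth-order reaction are (concentration)^(1-n)·(time)⁻¹.
Step 2: Here k has units (mmol·L⁻¹)⁻¹·min⁻¹, so the concentration exponent is -1.
Step 3: 1 - n = -1 ⇒ n = 2. The reaction is second order.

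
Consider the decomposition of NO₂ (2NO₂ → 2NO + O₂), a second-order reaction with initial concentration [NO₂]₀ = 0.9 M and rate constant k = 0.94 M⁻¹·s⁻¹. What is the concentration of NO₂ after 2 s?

0.3343 M

Step 1: For a second-order reaction: 1/[NO₂] = 1/[NO₂]₀ + kt
Step 2: 1/[NO₂] = 1/0.9 + 0.94 × 2
Step 3: 1/[NO₂] = 1.111 + 1.88 = 2.991
Step 4: [NO₂] = 1/2.991 = 0.3343 M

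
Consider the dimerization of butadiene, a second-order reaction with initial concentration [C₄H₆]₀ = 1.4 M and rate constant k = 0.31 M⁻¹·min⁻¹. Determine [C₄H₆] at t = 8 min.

0.3131 M

Step 1: For a second-order reaction: 1/[C₄H₆] = 1/[C₄H₆]₀ + kt
Step 2: 1/[C₄H₆] = 1/1.4 + 0.31 × 8
Step 3: 1/[C₄H₆] = 0.7143 + 2.48 = 3.194
Step 4: [C₄H₆] = 1/3.194 = 0.3131 M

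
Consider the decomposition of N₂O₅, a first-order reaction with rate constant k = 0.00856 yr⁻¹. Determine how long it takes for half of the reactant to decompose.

80.98 yr

Step 1: For a first-order reaction, t₁/₂ = ln(2)/k
Step 2: t₁/₂ = ln(2)/0.00856
Step 3: t₁/₂ = 0.6931/0.00856 = 80.98 yr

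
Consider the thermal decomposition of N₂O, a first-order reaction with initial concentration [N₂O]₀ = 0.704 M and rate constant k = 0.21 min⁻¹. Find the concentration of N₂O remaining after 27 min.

0.002427 M

Step 1: For a first-order reaction: [N₂O] = [N₂O]₀ × e^(-kt)
Step 2: [N₂O] = 0.704 × e^(-0.21 × 27)
Step 3: [N₂O] = 0.704 × e^(-5.67)
Step 4: [N₂O] = 0.704 × 0.00344787 = 0.002427 M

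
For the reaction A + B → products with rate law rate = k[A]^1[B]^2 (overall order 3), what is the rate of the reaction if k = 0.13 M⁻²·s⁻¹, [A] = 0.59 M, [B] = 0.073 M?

0.0004087 M/s

Step 1: The rate law is rate = k[A]^1[B]^2, overall order = 1+2 = 3
Step 2: Substitute values: rate = 0.13 × (0.59)^1 × (0.073)^2
Step 3: rate = 0.13 × 0.59 × 0.005329 = 0.000408734 M/s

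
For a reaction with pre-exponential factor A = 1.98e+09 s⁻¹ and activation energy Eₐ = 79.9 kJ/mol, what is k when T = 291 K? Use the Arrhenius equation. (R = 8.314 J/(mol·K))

9.00e-06 s⁻¹

Step 1: Use the Arrhenius equation: k = A × exp(-Eₐ/RT)
Step 2: Convert Eₐ to J/mol: 79.9 kJ/mol = 79900 J/mol
Step 3: Calculate the exponent: -Eₐ/(RT) = -79900/(8.314 × 291) = -33.02507
Step 4: k = 1.98e+09 × exp(-33.02507)
Step 5: k = 1.98e+09 × 4.54354e-15 = 8.9962e-06 s⁻¹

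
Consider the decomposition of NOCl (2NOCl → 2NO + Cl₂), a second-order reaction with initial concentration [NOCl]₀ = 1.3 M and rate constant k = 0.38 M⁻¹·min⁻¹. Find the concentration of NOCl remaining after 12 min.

0.1876 M

Step 1: For a second-order reaction: 1/[NOCl] = 1/[NOCl]₀ + kt
Step 2: 1/[NOCl] = 1/1.3 + 0.38 × 12
Step 3: 1/[NOCl] = 0.7692 + 4.56 = 5.329
Step 4: [NOCl] = 1/5.329 = 0.1876 M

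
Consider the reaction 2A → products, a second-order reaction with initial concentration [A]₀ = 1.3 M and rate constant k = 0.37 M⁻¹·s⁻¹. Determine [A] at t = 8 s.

0.2682 M

Step 1: For a second-order reaction: 1/[A] = 1/[A]₀ + kt
Step 2: 1/[A] = 1/1.3 + 0.37 × 8
Step 3: 1/[A] = 0.7692 + 2.96 = 3.729
Step 4: [A] = 1/3.729 = 0.2682 M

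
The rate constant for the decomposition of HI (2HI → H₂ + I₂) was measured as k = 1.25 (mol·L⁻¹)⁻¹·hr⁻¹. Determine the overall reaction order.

second order (2)

Step 1: The units of k for an nth-order reaction are (concentration)^(1-n)·(time)⁻¹.
Step 2: Here k has units (mol·L⁻¹)⁻¹·hr⁻¹, so the concentration exponent is -1.
Step 3: 1 - n = -1 ⇒ n = 2. The reaction is second order.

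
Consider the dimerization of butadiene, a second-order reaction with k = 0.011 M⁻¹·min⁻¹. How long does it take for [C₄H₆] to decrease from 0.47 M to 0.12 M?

564.2 min

Step 1: For second-order: t = (1/[C₄H₆] - 1/[C₄H₆]₀)/k
Step 2: t = (1/0.12 - 1/0.47)/0.011
Step 3: t = (8.333 - 2.128)/0.011
Step 4: t = 6.206/0.011 = 564.2 min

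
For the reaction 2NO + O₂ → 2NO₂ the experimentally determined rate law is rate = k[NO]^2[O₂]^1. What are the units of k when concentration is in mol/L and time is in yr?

(mol/L)⁻²·yr⁻¹

Step 1: Overall order = 2 + 1 = 3.
Step 2: rate has units mol/L·yr⁻¹; [NO]^2[O₂]^1 has units (mol/L)^3.
Step 3: k = rate/([NO]^2[O₂]^1), so units of k = (mol/L)^(1-3)·yr⁻¹ = (mol/L)⁻²·yr⁻¹.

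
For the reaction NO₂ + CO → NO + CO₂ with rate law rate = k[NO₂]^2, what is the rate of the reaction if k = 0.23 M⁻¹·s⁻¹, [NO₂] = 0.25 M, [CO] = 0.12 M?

0.01438 M/s

Step 1: The rate law is rate = k[NO₂]^2
Step 2: Note that the rate does not depend on [CO] (zero order in CO).
Step 3: rate = 0.23 × (0.25)^2 = 0.014375 M/s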